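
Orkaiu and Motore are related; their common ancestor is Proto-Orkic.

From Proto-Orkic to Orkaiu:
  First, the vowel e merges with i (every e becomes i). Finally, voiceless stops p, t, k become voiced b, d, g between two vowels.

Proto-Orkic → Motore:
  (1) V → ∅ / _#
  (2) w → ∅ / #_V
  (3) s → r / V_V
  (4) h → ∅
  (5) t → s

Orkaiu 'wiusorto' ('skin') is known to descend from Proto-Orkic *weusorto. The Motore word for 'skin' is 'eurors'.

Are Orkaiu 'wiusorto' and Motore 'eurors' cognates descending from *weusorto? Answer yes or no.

yes

Derive the expected Motore reflex of *weusorto:
Motore: *weusorto > weusort > eusort > eurort > eurors  (by apocope, glide loss, rhotacism, unconditioned shift)
Motore 'eurors' matches the regular reflex exactly, so the pair is cognate.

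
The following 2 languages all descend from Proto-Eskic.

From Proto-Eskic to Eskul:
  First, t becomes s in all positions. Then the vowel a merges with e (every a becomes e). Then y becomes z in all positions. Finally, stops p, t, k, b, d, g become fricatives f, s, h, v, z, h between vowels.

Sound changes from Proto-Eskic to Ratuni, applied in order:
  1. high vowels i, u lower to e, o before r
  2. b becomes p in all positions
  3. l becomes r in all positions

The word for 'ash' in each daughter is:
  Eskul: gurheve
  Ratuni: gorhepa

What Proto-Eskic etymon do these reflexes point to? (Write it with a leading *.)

Position 6: Eskul has v, Ratuni has p. Taking the neighbouring segments as reconstructed: Eskul v could go back to *b or *v; Ratuni p could go back to *p or *b — the one source consistent with every daughter is *b.
Position 2: Eskul has u, Ratuni has o. Eskul preserves u here (none of its changes turn any other segment into u), so the proto-segment is *u.
Position 7: Eskul has e, Ratuni has a. Ratuni preserves a here (none of its changes turn any other segment into a), so the proto-segment is *a.
The remaining positions agree across the daughters. Check the candidate against every language:
Eskul: *gurheba > gurhebe > gurheve  (by vowel merger, intervocalic lenition)
Ratuni: *gurheba > gorheba > gorhepa  (by pre-rhotic lowering, unconditioned shift)
Only *gurheba yields all of Eskul gurheve, Ratuni gorhepa.

*gurheba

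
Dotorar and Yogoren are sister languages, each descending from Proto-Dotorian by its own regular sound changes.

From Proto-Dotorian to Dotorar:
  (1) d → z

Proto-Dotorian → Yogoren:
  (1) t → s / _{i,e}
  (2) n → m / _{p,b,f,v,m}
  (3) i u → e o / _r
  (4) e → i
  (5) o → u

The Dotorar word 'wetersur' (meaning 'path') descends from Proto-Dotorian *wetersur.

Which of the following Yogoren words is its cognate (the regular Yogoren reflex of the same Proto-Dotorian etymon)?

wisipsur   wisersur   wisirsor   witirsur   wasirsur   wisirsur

Yogoren: start from *wetersur.
  rule 1 (palatalisation): wetersur → wesersur
  rule 2: no change — wesersur
  rule 3 (pre-rhotic lowering): wesersur → wesersor
  rule 4 (vowel merger): wesersor → wisirsor
  rule 5 (vowel merger): wisirsor → wisirsur
  ⇒ Yogoren wisirsur
Only 'wisirsur' matches the regular Yogoren development of *wetersur.

wisirsur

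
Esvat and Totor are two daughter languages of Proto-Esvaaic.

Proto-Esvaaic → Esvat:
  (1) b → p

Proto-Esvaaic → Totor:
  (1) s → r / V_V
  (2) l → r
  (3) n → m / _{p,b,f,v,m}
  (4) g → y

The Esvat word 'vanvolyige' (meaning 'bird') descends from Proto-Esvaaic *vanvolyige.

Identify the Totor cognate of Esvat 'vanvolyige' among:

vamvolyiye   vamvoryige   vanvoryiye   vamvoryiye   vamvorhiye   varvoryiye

Totor: start from *vanvolyige.
  rule 1: no change — vanvolyige
  rule 2 (unconditioned shift): vanvolyige → vanvoryige
  rule 3 (nasal place assimilation): vanvoryige → vamvoryige
  rule 4 (unconditioned shift): vamvoryige → vamvoryiye
  ⇒ Totor vamvoryiye
Among the options, 'vamvoryiye' alone shows every Totor change applied in order.

vamvoryiye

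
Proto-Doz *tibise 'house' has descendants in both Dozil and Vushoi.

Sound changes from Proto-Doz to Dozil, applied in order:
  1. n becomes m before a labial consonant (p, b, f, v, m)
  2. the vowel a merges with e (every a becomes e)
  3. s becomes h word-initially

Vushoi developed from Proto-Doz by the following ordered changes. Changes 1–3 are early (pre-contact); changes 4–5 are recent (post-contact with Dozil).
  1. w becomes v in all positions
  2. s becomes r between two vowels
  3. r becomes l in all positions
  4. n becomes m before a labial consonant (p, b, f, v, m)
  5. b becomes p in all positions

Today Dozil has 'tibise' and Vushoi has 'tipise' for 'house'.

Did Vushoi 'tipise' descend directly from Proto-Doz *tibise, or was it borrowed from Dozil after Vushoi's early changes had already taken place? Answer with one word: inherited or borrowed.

If inherited, *tibise would pass through all of Vushoi's changes:
Vushoi: *tibise > tibire > tibile > tipile  (by rhotacism, unconditioned shift, unconditioned shift)
If borrowed from Dozil 'tibise' after the early changes, it would undergo only the recent ones:
  rule 4 (nasal place assimilation): no change (tibise)
  rule 5 (unconditioned shift): tibise → tipise
  ⇒ as a loan: tipise
Vushoi 'tipise' matches the loan outcome 'tipise', not the inherited 'tipile' — it skipped the early Vushoi changes, so it was borrowed from Dozil.

borrowed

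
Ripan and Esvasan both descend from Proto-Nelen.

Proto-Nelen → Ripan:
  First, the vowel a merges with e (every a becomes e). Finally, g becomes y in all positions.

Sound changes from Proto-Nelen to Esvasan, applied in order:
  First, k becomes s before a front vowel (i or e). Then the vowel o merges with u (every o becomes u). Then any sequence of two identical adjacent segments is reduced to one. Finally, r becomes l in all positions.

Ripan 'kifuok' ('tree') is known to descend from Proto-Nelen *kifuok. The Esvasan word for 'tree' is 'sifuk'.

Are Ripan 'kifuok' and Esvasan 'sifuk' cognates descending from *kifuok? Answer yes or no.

yes

Derive the expected Esvasan reflex of *kifuok:
Esvasan: start from *kifuok.
  rule 1 (palatalisation): kifuok → sifuok
  rule 2 (vowel merger): sifuok → sifuuk
  rule 3 (degemination): sifuuk → sifuk
  rule 4: no change — sifuk
  ⇒ Esvasan sifuk
Esvasan 'sifuk' matches the regular reflex exactly, so the pair is cognate.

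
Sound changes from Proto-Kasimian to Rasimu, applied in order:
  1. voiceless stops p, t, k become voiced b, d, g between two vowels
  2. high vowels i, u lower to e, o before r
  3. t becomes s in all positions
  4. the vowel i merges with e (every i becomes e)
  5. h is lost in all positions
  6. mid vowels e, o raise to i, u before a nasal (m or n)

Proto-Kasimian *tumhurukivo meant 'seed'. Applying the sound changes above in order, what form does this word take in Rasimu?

sumorugevo

Rasimu: *tumhurukivo
  tumhurukivo → tumhurugivo   [intervocalic voicing]
  tumhurugivo → tumhorugivo   [pre-rhotic lowering]
  tumhorugivo → sumhorugivo   [unconditioned shift]
  sumhorugivo → sumhorugevo   [vowel merger]
  sumhorugevo → sumorugevo   [h-loss]
  sumorugevo (rule 6 does not apply)
  giving Rasimu sumorugevo.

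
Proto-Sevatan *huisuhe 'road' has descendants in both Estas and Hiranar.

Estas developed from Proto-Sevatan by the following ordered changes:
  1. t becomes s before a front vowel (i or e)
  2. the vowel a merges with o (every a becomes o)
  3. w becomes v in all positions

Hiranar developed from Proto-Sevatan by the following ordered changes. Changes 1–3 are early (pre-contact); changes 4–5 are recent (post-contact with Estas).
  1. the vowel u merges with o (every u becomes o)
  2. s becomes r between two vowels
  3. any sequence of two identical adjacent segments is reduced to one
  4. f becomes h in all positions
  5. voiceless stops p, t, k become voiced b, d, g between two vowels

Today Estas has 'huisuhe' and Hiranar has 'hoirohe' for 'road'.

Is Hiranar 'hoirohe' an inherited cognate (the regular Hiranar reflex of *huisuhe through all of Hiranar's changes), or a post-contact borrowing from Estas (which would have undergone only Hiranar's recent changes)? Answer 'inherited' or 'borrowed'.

If inherited, *huisuhe would pass through all of Hiranar's changes:
Hiranar: start from *huisuhe.
  rule 1 (vowel merger): huisuhe → hoisohe
  rule 2 (rhotacism): hoisohe → hoirohe
  rule 3: no change — hoirohe
  rule 4: no change — hoirohe
  rule 5: no change — hoirohe
  ⇒ Hiranar hoirohe
If borrowed from Estas 'huisuhe' after the early changes, it would undergo only the recent ones:
  rule 4 (unconditioned shift): no change (huisuhe)
  rule 5 (intervocalic voicing): no change (huisuhe)
  ⇒ as a loan: huisuhe
Hiranar 'hoirohe' matches the inherited outcome exactly, so it is an inherited cognate, not a loan.

inherited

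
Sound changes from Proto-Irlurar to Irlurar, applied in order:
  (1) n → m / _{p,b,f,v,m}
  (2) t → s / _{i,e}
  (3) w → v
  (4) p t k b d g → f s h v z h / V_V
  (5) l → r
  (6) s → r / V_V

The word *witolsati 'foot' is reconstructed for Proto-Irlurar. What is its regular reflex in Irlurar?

Irlurar: *witolsati
  witolsati (rule 1 does not apply)
  witolsati → witolsasi   [palatalisation]
  witolsasi → vitolsasi   [unconditioned shift]
  vitolsasi → visolsasi   [intervocalic lenition]
  visolsasi → visorsasi   [unconditioned shift]
  visorsasi → virorsari   [rhotacism]
  giving Irlurar virorsari.

virorsari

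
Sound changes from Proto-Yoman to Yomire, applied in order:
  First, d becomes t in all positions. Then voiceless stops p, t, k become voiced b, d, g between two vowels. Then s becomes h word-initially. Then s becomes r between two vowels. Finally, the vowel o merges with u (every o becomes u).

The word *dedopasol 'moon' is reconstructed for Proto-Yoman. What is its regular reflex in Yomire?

tedubarul

Yomire: *dedopasol > tetopasol > tedobasol > tedobarol > tedubarul  (by unconditioned shift, intervocalic voicing, rhotacism, vowel merger)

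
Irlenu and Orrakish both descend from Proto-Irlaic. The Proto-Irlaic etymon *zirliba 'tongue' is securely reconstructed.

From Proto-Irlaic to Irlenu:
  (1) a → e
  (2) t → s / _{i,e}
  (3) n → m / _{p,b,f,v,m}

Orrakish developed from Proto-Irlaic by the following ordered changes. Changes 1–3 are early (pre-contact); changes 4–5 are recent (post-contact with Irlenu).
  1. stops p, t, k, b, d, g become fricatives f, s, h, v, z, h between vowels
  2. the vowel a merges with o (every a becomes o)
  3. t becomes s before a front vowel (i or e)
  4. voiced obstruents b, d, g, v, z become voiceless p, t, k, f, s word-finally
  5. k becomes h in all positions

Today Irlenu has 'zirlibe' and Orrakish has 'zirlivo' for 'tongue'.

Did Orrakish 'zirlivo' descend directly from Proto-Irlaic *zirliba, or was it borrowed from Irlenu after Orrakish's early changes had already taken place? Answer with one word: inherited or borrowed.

inherited

If inherited, *zirliba would pass through all of Orrakish's changes:
Orrakish: *zirliba > zirliva > zirlivo  (by intervocalic lenition, vowel merger)
If borrowed from Irlenu 'zirlibe' after the early changes, it would undergo only the recent ones:
  rule 4 (final devoicing): no change (zirlibe)
  rule 5 (unconditioned shift): no change (zirlibe)
  ⇒ as a loan: zirlibe
Orrakish 'zirlivo' matches the inherited outcome exactly, so it is an inherited cognate, not a loan.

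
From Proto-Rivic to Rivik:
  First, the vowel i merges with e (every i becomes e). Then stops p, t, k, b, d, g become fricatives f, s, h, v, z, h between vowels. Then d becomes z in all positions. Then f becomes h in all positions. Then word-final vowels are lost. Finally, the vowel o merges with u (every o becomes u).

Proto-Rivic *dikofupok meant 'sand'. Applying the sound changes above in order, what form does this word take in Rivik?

zehuhuhuk

Rivik: *dikofupok > dekofupok > dehofufok > zehofufok > zehohuhok > zehuhuhuk  (by vowel merger, intervocalic lenition, unconditioned shift, unconditioned shift, vowel merger)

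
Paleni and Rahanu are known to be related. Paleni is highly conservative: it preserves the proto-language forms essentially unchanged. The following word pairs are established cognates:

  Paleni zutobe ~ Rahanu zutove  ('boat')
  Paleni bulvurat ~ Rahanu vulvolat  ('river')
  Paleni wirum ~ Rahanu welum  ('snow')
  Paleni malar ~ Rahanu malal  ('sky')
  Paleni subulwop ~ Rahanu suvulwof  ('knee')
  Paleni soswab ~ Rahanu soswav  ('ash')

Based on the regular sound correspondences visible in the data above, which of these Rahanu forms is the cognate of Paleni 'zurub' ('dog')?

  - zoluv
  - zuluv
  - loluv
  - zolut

bulvurat ~ vulvolat — Paleni u corresponds to Rahanu o after a consonant, before r.
wirum ~ welum — Paleni r corresponds to Rahanu l between vowels (before a back vowel).
soswab ~ soswav — Paleni b corresponds to Rahanu v word-finally.
Applying these to Paleni 'zurub':
  zurub → zorub   (u→o after a consonant, before r)
  zorub → zolub   (r→l between vowels (before a back vowel))
  zolub → zoluv   (b→v word-finally)
So the Rahanu cognate is 'zoluv'.

zoluv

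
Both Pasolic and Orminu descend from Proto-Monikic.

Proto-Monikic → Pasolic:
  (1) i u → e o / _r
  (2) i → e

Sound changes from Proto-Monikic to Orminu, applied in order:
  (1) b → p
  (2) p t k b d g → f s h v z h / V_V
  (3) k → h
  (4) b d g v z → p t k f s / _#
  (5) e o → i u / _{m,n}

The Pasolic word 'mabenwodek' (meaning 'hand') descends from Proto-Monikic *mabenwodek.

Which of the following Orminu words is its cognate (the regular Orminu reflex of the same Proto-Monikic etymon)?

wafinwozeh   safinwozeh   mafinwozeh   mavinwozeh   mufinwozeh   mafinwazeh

Orminu: start from *mabenwodek.
  rule 1 (unconditioned shift): mabenwodek → mapenwodek
  rule 2 (intervocalic lenition): mapenwodek → mafenwozek
  rule 3 (unconditioned shift): mafenwozek → mafenwozeh
  rule 4: no change — mafenwozeh
  rule 5 (pre-nasal raising): mafenwozeh → mafinwozeh
  ⇒ Orminu mafinwozeh

mafinwozeh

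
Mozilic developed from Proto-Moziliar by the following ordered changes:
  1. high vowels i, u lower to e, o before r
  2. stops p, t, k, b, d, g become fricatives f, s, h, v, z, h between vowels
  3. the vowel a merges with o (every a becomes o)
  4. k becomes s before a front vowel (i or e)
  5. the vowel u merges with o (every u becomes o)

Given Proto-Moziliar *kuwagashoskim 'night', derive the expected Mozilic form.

Mozilic: *kuwagashoskim > kuwahashoskim > kuwohoshoskim > kuwohoshossim > kowohoshossim  (by intervocalic lenition, vowel merger, palatalisation, vowel merger)

kowohoshossim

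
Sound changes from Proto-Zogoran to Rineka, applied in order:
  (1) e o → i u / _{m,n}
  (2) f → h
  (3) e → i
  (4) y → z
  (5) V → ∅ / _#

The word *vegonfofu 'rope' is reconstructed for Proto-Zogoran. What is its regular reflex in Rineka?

Rineka: start from *vegonfofu.
  rule 1 (pre-nasal raising): vegonfofu → vegunfofu
  rule 2 (unconditioned shift): vegunfofu → vegunhohu
  rule 3 (vowel merger): vegunhohu → vigunhohu
  rule 4: no change — vigunhohu
  rule 5 (apocope): vigunhohu → vigunhoh
  ⇒ Rineka vigunhoh

vigunhoh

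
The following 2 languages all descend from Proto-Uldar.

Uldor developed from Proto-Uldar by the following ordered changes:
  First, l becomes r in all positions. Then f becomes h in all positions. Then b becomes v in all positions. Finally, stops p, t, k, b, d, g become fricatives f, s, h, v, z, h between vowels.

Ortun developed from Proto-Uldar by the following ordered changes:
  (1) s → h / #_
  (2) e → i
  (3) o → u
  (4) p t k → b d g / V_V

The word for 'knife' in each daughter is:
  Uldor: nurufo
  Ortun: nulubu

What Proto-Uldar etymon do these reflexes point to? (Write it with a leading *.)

*nulupo

Position 5: Uldor has f, Ortun has b. In Uldor, f can only continue *p, so the proto-segment is *p.
Position 6: Uldor has o, Ortun has u. Uldor preserves o here (none of its changes turn any other segment into o), so the proto-segment is *o.
Continuing position by position gives *nulupo; check it forward:
Uldor: *nulupo
  nulupo → nurupo   [unconditioned shift]
  nurupo (rule 2 does not apply)
  nurupo (rule 3 does not apply)
  nurupo → nurufo   [intervocalic lenition]
  giving Uldor nurufo.
Ortun: *nulupo
  nulupo (rule 1 does not apply)
  nulupo (rule 2 does not apply)
  nulupo → nulupu   [vowel merger]
  nulupu → nulubu   [intervocalic voicing]
  giving Ortun nulubu.
Only *nulupo yields all of Uldor nurufo, Ortun nulubu.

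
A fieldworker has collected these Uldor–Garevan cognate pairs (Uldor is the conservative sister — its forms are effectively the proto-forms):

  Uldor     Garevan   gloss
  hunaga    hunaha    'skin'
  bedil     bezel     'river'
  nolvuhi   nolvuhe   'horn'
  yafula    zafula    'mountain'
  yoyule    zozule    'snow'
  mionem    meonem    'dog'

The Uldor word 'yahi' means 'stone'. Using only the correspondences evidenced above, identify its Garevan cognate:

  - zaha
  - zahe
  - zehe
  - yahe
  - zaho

zahe

yafula ~ zafula — Uldor y corresponds to Garevan z word-initially before a back vowel.
nolvuhi ~ nolvuhe — Uldor i corresponds to Garevan e word-finally.
Applying these to Uldor 'yahi':
  yahi → zahi   (y→z word-initially before a back vowel)
  zahi → zahe   (i→e word-finally)
So the Garevan cognate is 'zahe'.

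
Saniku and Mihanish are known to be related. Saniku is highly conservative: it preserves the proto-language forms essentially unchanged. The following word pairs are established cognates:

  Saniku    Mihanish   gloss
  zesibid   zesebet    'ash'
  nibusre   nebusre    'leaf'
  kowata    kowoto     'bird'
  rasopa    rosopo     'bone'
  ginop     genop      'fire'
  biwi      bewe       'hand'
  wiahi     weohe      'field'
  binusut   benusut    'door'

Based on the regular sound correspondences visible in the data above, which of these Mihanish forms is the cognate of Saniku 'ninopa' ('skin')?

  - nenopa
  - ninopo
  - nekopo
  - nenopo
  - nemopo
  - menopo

ginop ~ genop, binusut ~ benusut — Saniku i corresponds to Mihanish e after a consonant, before a nasal.
kowata ~ kowoto, rasopa ~ rosopo — Saniku a corresponds to Mihanish o word-finally.
Applying these to Saniku 'ninopa':
  ninopa → nenopa   (i→e after a consonant, before a nasal)
  nenopa → nenopo   (a→o word-finally)
So the Mihanish cognate is 'nenopo'.

nenopo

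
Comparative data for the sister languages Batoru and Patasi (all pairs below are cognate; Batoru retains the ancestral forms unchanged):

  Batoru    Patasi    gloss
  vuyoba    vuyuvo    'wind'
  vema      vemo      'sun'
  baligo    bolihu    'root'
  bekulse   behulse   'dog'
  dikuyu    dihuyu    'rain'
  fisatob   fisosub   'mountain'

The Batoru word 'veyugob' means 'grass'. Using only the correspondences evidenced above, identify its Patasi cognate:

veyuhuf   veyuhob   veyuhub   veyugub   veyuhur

baligo ~ bolihu — Batoru g corresponds to Patasi h between vowels (before a back vowel).
vuyoba ~ vuyuvo, fisatob ~ fisosub — Batoru o corresponds to Patasi u after a consonant, before a labial obstruent.
Applying these to Batoru 'veyugob':
  veyugob → veyuhob   (g→h between vowels (before a back vowel))
  veyuhob → veyuhub   (o→u after a consonant, before a labial obstruent)
So the Patasi cognate is 'veyuhub'.

veyuhub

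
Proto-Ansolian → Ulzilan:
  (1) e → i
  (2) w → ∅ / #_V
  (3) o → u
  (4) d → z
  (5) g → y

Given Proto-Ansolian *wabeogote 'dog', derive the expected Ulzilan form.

Ulzilan: start from *wabeogote.
  rule 1 (vowel merger): wabeogote → wabiogoti
  rule 2 (glide loss): wabiogoti → abiogoti
  rule 3 (vowel merger): abiogoti → abiuguti
  rule 4: no change — abiuguti
  rule 5 (unconditioned shift): abiuguti → abiuyuti
  ⇒ Ulzilan abiuyuti

abiuyuti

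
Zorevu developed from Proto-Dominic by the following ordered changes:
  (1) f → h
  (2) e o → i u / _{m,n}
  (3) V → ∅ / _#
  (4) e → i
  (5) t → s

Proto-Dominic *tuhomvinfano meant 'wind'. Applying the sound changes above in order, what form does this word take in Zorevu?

suhumvinhan

Zorevu: start from *tuhomvinfano.
  rule 1 (unconditioned shift): tuhomvinfano → tuhomvinhano
  rule 2 (pre-nasal raising): tuhomvinhano → tuhumvinhano
  rule 3 (apocope): tuhumvinhano → tuhumvinhan
  rule 4: no change — tuhumvinhan
  rule 5 (unconditioned shift): tuhumvinhan → suhumvinhan
  ⇒ Zorevu suhumvinhan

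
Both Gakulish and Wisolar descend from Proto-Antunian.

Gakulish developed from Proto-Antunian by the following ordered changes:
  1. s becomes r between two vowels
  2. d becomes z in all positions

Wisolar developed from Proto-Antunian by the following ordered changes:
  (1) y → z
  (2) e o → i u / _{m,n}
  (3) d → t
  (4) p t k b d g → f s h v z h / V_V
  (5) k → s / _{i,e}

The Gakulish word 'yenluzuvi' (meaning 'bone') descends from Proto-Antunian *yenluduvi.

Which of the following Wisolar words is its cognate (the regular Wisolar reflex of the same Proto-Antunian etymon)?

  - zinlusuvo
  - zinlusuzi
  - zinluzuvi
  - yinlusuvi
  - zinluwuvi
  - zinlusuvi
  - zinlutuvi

Wisolar: *yenluduvi > zenluduvi > zinluduvi > zinlutuvi > zinlusuvi  (by unconditioned shift, pre-nasal raising, unconditioned shift, intervocalic lenition)

zinlusuvi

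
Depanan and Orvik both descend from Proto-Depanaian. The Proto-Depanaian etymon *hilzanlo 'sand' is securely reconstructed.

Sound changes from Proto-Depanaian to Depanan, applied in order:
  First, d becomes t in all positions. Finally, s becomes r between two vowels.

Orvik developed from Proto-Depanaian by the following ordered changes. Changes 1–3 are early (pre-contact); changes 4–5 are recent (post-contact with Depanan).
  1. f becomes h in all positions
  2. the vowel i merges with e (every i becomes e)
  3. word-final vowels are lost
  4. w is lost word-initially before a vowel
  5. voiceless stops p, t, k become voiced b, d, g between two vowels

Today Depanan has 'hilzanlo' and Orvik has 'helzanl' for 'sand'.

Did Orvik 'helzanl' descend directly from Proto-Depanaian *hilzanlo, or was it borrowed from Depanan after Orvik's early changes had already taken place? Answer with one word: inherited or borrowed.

inherited

If inherited, *hilzanlo would pass through all of Orvik's changes:
Orvik: *hilzanlo > helzanlo > helzanl  (by vowel merger, apocope)
If borrowed from Depanan 'hilzanlo' after the early changes, it would undergo only the recent ones:
  rule 4 (glide loss): no change (hilzanlo)
  rule 5 (intervocalic voicing): no change (hilzanlo)
  ⇒ as a loan: hilzanlo
Orvik 'helzanl' matches the inherited outcome exactly, so it is an inherited cognate, not a loan.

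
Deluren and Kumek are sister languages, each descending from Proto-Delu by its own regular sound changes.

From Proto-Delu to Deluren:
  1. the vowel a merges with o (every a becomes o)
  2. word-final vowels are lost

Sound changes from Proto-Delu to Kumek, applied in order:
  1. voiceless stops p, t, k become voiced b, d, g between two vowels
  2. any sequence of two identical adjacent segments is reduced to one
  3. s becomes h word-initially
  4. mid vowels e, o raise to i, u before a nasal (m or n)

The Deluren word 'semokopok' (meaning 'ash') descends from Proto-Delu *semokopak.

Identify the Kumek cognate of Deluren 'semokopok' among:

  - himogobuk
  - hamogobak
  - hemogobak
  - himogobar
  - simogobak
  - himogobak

Kumek: start from *semokopak.
  rule 1 (intervocalic voicing): semokopak → semogobak
  rule 2: no change — semogobak
  rule 3 (debuccalisation): semogobak → hemogobak
  rule 4 (pre-nasal raising): hemogobak → himogobak
  ⇒ Kumek himogobak
The other candidates each miss or misapply at least one Kumek change.

himogobak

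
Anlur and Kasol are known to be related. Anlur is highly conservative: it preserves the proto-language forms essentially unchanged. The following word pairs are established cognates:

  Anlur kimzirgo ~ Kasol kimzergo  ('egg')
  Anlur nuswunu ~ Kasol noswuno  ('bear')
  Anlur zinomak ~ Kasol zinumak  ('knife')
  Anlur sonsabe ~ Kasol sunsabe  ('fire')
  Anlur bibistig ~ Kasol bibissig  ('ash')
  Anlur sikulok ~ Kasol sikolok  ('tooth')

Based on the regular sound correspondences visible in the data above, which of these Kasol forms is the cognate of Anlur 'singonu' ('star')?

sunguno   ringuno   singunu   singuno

sonsabe ~ sunsabe — Anlur o corresponds to Kasol u after a consonant, before a nasal.
nuswunu ~ noswuno — Anlur u corresponds to Kasol o word-finally.
Applying these to Anlur 'singonu':
  singonu → singunu   (o→u after a consonant, before a nasal)
  singunu → singuno   (u→o word-finally)
So the Kasol cognate is 'singuno'.

singuno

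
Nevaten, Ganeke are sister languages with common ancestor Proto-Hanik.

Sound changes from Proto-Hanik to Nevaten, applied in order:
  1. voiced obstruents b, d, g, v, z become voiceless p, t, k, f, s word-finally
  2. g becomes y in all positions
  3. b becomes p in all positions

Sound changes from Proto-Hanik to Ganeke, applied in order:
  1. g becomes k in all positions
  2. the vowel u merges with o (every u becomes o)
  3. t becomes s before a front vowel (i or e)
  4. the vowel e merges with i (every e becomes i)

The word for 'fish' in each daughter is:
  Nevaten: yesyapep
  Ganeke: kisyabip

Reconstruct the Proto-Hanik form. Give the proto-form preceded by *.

*gesyabep

Position 2: Nevaten has e, Ganeke has i. Nevaten preserves e here (none of its changes turn any other segment into e), so the proto-segment is *e.
Position 7: Nevaten has e, Ganeke has i. Nevaten preserves e here (none of its changes turn any other segment into e), so the proto-segment is *e.
Position 1: Nevaten has y, Ganeke has k. Taking the neighbouring segments as reconstructed: Nevaten y could go back to *g or *y; Ganeke k could go back to *k or *g — the one source consistent with every daughter is *g.
Continuing position by position gives *gesyabep; check it forward:
Nevaten: *gesyabep > yesyabep > yesyapep  (by unconditioned shift, unconditioned shift)
Ganeke: start from *gesyabep.
  rule 1 (unconditioned shift): gesyabep → kesyabep
  rule 2: no change — kesyabep
  rule 3: no change — kesyabep
  rule 4 (vowel merger): kesyabep → kisyabip
  ⇒ Ganeke kisyabip
No other proto-form is consistent with every reflex, so the reconstruction is *gesyabep.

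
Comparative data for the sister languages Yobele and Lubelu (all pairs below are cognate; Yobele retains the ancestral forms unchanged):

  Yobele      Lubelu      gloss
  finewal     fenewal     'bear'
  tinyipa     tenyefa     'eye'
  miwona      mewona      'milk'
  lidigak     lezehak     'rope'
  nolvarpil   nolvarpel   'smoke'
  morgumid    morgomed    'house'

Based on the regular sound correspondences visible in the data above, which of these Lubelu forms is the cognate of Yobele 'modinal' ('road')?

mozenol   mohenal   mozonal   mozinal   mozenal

lidigak ~ lezehak — Yobele d corresponds to Lubelu z between vowels (before a front vowel).
finewal ~ fenewal, tinyipa ~ tenyefa — Yobele i corresponds to Lubelu e after a consonant, before a nasal.
Applying these to Yobele 'modinal':
  modinal → mozinal   (d→z between vowels (before a front vowel))
  mozinal → mozenal   (i→e after a consonant, before a nasal)
So the Lubelu cognate is 'mozenal'.

mozenal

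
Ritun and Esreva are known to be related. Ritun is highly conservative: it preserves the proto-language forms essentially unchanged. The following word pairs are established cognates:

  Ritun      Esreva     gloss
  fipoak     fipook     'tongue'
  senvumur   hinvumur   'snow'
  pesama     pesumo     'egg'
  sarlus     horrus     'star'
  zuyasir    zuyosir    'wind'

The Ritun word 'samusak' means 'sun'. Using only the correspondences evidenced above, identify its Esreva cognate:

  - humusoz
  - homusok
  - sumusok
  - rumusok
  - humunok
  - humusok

sarlus ~ horrus — Ritun s corresponds to Esreva h word-initially before a back vowel.
pesama ~ pesumo — Ritun a corresponds to Esreva u after a consonant, before a nasal.
zuyasir ~ zuyosir — Ritun a corresponds to Esreva o after a consonant, before a consonant other than r, m, n, p, b, f, v.
Applying these to Ritun 'samusak':
  samusak → hamusak   (s→h word-initially before a back vowel)
  hamusak → humusak   (a→u after a consonant, before a nasal)
  humusak → humusok   (a→o after a consonant, before a consonant other than r, m, n, p, b, f, v)
So the Esreva cognate is 'humusok'.

humusok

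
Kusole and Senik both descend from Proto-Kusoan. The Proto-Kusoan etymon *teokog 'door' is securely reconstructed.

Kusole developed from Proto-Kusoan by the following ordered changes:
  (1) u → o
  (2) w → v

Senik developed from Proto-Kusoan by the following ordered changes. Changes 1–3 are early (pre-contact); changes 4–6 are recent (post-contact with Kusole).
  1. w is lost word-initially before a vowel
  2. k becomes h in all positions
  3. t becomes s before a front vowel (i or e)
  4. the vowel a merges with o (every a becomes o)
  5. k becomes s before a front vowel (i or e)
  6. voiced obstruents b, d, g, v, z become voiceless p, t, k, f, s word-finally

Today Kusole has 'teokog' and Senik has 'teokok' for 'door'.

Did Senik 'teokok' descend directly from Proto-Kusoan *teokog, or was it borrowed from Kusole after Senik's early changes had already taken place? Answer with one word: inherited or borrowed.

If inherited, *teokog would pass through all of Senik's changes:
Senik: start from *teokog.
  rule 1: no change — teokog
  rule 2 (unconditioned shift): teokog → teohog
  rule 3 (palatalisation): teohog → seohog
  rule 4: no change — seohog
  rule 5: no change — seohog
  rule 6 (final devoicing): seohog → seohok
  ⇒ Senik seohok
If borrowed from Kusole 'teokog' after the early changes, it would undergo only the recent ones:
  rule 4 (vowel merger): no change (teokog)
  rule 5 (palatalisation): no change (teokog)
  rule 6 (final devoicing): teokog → teokok
  ⇒ as a loan: teokok
Senik 'teokok' matches the loan outcome 'teokok', not the inherited 'seohok' — it skipped the early Senik changes, so it was borrowed from Kusole.

borrowed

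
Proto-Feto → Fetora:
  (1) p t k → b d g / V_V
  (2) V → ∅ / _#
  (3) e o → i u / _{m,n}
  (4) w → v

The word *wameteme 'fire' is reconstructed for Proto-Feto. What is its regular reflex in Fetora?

Fetora: *wameteme > wamedeme > wamedem > wamedim > vamedim  (by intervocalic voicing, apocope, pre-nasal raising, unconditioned shift)

vamedim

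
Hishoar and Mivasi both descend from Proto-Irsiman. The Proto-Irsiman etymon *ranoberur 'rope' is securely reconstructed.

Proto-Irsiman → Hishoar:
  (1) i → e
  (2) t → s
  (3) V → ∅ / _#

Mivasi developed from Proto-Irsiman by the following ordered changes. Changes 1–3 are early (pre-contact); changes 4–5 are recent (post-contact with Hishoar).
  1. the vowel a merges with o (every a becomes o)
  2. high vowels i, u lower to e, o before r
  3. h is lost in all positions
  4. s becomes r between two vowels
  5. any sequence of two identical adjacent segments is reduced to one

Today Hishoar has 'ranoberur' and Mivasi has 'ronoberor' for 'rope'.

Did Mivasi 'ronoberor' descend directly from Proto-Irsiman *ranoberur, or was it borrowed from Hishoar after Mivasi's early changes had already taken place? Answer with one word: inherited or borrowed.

If inherited, *ranoberur would pass through all of Mivasi's changes:
Mivasi: *ranoberur > ronoberur > ronoberor  (by vowel merger, pre-rhotic lowering)
If borrowed from Hishoar 'ranoberur' after the early changes, it would undergo only the recent ones:
  rule 4 (rhotacism): no change (ranoberur)
  rule 5 (degemination): no change (ranoberur)
  ⇒ as a loan: ranoberur
Mivasi 'ronoberor' matches the inherited outcome exactly, so it is an inherited cognate, not a loan.

inherited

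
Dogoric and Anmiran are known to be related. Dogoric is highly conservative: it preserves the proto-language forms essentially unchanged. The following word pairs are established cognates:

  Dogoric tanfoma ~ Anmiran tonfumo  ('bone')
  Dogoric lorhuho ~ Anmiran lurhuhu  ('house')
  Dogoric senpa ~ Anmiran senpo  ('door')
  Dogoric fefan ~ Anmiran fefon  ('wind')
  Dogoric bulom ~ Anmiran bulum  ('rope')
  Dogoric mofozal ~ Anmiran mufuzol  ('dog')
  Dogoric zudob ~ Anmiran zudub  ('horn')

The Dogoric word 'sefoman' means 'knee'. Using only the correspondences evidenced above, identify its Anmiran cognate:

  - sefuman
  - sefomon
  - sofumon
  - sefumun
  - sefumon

sefumon

tanfoma ~ tonfumo, bulom ~ bulum — Dogoric o corresponds to Anmiran u after a consonant, before a nasal.
tanfoma ~ tonfumo, fefan ~ fefon — Dogoric a corresponds to Anmiran o after a consonant, before a nasal.
Applying these to Dogoric 'sefoman':
  sefoman → sefuman   (o→u after a consonant, before a nasal)
  sefuman → sefumon   (a→o after a consonant, before a nasal)
So the Anmiran cognate is 'sefumon'.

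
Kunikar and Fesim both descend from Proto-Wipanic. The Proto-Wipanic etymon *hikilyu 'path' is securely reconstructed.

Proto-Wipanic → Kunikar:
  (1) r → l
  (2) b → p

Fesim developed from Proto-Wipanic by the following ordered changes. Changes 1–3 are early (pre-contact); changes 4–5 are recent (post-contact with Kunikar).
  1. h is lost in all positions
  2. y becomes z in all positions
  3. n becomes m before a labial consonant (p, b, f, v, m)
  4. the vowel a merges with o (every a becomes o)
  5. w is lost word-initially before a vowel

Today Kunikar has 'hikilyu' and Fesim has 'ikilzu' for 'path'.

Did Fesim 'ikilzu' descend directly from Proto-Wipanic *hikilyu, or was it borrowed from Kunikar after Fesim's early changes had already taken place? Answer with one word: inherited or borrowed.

If inherited, *hikilyu would pass through all of Fesim's changes:
Fesim: start from *hikilyu.
  rule 1 (h-loss): hikilyu → ikilyu
  rule 2 (unconditioned shift): ikilyu → ikilzu
  rule 3: no change — ikilzu
  rule 4: no change — ikilzu
  rule 5: no change — ikilzu
  ⇒ Fesim ikilzu
If borrowed from Kunikar 'hikilyu' after the early changes, it would undergo only the recent ones:
  rule 4 (vowel merger): no change (hikilyu)
  rule 5 (glide loss): no change (hikilyu)
  ⇒ as a loan: hikilyu
Fesim 'ikilzu' matches the inherited outcome exactly, so it is an inherited cognate, not a loan.

inherited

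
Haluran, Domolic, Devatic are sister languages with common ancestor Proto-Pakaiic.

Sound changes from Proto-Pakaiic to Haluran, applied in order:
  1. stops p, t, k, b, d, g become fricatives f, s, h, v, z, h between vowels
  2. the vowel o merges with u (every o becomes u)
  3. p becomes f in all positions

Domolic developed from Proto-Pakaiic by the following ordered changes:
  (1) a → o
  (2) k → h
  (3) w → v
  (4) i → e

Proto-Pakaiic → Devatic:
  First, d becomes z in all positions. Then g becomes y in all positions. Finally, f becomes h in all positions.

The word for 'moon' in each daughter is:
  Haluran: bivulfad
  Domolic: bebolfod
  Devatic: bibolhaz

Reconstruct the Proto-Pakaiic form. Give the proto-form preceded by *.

*bibolfad

Position 4: Haluran has u, Domolic has o, Devatic has o. Devatic preserves o here (none of its changes turn any other segment into o), so the proto-segment is *o.
Position 2: Haluran has i, Domolic has e, Devatic has i. Haluran preserves i here (none of its changes turn any other segment into i), so the proto-segment is *i.
Verify the candidate proto-form against each daughter:
Haluran: start from *bibolfad.
  rule 1 (intervocalic lenition): bibolfad → bivolfad
  rule 2 (vowel merger): bivolfad → bivulfad
  rule 3: no change — bivulfad
  ⇒ Haluran bivulfad
Domolic: start from *bibolfad.
  rule 1 (vowel merger): bibolfad → bibolfod
  rule 2: no change — bibolfod
  rule 3: no change — bibolfod
  rule 4 (vowel merger): bibolfod → bebolfod
  ⇒ Domolic bebolfod
Devatic: *bibolfad > bibolfaz > bibolhaz  (by unconditioned shift, unconditioned shift)
*bibolfad is the unique common source.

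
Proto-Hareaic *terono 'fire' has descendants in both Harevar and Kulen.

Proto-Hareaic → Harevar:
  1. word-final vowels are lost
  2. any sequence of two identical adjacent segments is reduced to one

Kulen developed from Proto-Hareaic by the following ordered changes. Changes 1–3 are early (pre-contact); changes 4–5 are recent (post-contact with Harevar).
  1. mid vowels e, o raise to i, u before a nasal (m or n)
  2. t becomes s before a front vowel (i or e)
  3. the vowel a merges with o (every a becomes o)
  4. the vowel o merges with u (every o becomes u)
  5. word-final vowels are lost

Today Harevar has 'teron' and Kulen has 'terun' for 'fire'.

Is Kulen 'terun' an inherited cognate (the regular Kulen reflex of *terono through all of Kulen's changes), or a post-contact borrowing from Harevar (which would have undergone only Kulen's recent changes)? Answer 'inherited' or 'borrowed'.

borrowed

If inherited, *terono would pass through all of Kulen's changes:
Kulen: *terono
  terono → teruno   [pre-nasal raising]
  teruno → seruno   [palatalisation]
  seruno (rule 3 does not apply)
  seruno → serunu   [vowel merger]
  serunu → serun   [apocope]
  giving Kulen serun.
If borrowed from Harevar 'teron' after the early changes, it would undergo only the recent ones:
  rule 4 (vowel merger): teron → terun
  rule 5 (apocope): no change (terun)
  ⇒ as a loan: terun
Kulen 'terun' matches the loan outcome 'terun', not the inherited 'serun' — it skipped the early Kulen changes, so it was borrowed from Harevar.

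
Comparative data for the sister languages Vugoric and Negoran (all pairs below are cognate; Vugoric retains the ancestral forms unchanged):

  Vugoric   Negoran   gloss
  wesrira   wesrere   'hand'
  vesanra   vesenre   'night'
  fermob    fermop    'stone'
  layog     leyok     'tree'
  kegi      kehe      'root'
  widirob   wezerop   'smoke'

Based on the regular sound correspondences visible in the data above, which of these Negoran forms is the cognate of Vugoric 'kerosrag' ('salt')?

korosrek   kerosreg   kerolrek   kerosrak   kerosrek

layog ~ leyok — Vugoric a corresponds to Negoran e after a consonant, before a consonant other than r, m, n, p, b, f, v.
layog ~ leyok — Vugoric g corresponds to Negoran k word-finally.
Applying these to Vugoric 'kerosrag':
  kerosrag → kerosreg   (a→e after a consonant, before a consonant other than r, m, n, p, b, f, v)
  kerosreg → kerosrek   (g→k word-finally)
So the Negoran cognate is 'kerosrek'.

kerosrek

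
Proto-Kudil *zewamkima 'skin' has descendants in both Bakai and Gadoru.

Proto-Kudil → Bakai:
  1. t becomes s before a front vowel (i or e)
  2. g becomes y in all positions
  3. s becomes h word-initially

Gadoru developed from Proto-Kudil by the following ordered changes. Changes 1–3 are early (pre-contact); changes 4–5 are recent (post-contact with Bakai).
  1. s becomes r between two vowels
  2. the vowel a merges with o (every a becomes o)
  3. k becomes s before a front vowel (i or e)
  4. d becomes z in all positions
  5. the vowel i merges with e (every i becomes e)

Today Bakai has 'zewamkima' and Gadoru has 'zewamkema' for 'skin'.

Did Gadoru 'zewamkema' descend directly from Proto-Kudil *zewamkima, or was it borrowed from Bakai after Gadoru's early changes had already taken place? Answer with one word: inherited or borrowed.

borrowed

If inherited, *zewamkima would pass through all of Gadoru's changes:
Gadoru: start from *zewamkima.
  rule 1: no change — zewamkima
  rule 2 (vowel merger): zewamkima → zewomkimo
  rule 3 (palatalisation): zewomkimo → zewomsimo
  rule 4: no change — zewomsimo
  rule 5 (vowel merger): zewomsimo → zewomsemo
  ⇒ Gadoru zewomsemo
If borrowed from Bakai 'zewamkima' after the early changes, it would undergo only the recent ones:
  rule 4 (unconditioned shift): no change (zewamkima)
  rule 5 (vowel merger): zewamkima → zewamkema
  ⇒ as a loan: zewamkema
Gadoru 'zewamkema' matches the loan outcome 'zewamkema', not the inherited 'zewomsemo' — it skipped the early Gadoru changes, so it was borrowed from Bakai.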